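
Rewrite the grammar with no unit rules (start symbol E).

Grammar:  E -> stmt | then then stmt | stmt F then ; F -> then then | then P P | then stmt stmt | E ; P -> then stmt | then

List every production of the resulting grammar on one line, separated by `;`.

Unit pairs: F ⇒* {E}.
Replace each nonterminal's rules with the union of the non-unit rules of every nonterminal it unit-derives.

E -> stmt | then then stmt | stmt F then; F -> stmt | then then stmt | stmt F then | then then | then P P | then stmt stmt; P -> then stmt | then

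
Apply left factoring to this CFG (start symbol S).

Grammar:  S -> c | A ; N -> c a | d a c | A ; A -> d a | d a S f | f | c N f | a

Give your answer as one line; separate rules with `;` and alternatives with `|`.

S -> c | A; N -> c a | d a c | A; A -> f | c N f | a | d a A'; A' -> ε | S f

A has alternatives sharing prefix 'd a': factor to A → d a A' with A' → ε | S f.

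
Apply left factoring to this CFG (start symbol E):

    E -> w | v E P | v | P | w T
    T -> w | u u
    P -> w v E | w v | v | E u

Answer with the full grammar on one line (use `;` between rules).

E has alternatives sharing prefix 'w': factor to E → w E' with E' → ε | T.
E has alternatives sharing prefix 'v': factor to E → v E'' with E'' → E P | ε.
P has alternatives sharing prefix 'w v': factor to P → w v P' with P' → E | ε.

E -> P | w E' | v E''; T -> w | u u; P -> v | E u | w v P'; E' -> ε | T; E'' -> E P | ε; P' -> E | ε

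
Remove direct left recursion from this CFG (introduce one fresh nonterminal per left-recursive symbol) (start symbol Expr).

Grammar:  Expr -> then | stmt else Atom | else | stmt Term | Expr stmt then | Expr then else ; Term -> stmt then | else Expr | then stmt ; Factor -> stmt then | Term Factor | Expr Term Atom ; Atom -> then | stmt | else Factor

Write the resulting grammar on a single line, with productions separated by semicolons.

Expr is directly left-recursive.
For Expr: α = {stmt then, then else}, β = {then, stmt else Atom, else, stmt Term}. Rewrite as Expr → β Expr1 and Expr1 → α Expr1 | ε.

Expr -> then Expr1 | stmt else Atom Expr1 | else Expr1 | stmt Term Expr1; Term -> stmt then | else Expr | then stmt; Factor -> stmt then | Term Factor | Expr Term Atom; Atom -> then | stmt | else Factor; Expr1 -> stmt then Expr1 | then else Expr1 | ε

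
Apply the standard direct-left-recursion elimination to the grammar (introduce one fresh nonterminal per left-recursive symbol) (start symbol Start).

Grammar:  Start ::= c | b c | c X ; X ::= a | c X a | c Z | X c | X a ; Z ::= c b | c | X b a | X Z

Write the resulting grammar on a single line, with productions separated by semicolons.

Start ::= c | b c | c X; X ::= a X1 | c X a X1 | c Z X1; Z ::= c b | c | X b a | X Z; X1 ::= c X1 | a X1 | ε

Directly left-recursive nonterminal: X.
For X: α = {c, a}, β = {a, c X a, c Z}. Rewrite as X → β X1 and X1 → α X1 | ε.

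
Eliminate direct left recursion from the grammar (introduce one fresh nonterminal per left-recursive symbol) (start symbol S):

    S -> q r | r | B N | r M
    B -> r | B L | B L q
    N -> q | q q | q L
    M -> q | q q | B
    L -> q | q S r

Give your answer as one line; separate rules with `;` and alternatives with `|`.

S -> q r | r | B N | r M; B -> r B'; N -> q | q q | q L; M -> q | q q | B; L -> q | q S r; B' -> L B' | L q B' | ε

Left recursion appears on B.
For B: α = {L, L q}, β = {r}. Rewrite as B → β B' and B' → α B' | ε.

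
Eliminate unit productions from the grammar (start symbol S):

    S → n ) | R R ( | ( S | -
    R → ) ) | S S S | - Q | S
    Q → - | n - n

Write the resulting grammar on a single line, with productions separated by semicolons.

S → n ) | R R ( | ( S | -; R → n ) | R R ( | ( S | - | ) ) | S S S | - Q; Q → - | n - n

Unit pairs: R ⇒* {S}.
Replace each nonterminal's rules with the union of the non-unit rules of every nonterminal it unit-derives.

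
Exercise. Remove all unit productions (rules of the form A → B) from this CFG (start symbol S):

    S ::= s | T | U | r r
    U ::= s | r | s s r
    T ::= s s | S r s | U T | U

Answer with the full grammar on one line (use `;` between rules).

S ::= s | r | s s r | r r | s s | S r s | U T; U ::= s | r | s s r; T ::= s | r | s s r | s s | S r s | U T

Unit pairs: S ⇒* {T, U}; T ⇒* {U}.
For every A with A ⇒* B via unit rules, add B's non-unit alternatives to A; then delete every rule of the form X → Y.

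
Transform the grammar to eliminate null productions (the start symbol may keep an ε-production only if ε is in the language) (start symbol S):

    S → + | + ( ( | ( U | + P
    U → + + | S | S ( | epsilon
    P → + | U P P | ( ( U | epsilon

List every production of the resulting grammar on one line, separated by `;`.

Nullable nonterminals: {P, U}.
ε ∉ L(G), so no ε-production is kept.
Add the nullable-subset variants: S → ( U gives ( U | (. P → U P P gives U P P | U P | U | P P. P → ( ( U gives ( ( U | ( (.

S → + | + ( ( | ( U | ( | + P; U → + + | S | S (; P → + | U P P | U P | U | P P | ( ( U | ( (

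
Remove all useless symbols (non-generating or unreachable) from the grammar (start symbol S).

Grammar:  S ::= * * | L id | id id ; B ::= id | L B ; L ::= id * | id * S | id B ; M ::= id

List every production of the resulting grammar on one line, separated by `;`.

Generating nonterminals: {B, L, M, S}.
Reachable from S after that: {B, L, S}.
Removed useless symbols: {M} and every production mentioning them.

S ::= * * | L id | id id; B ::= id | L B; L ::= id * | id * S | id B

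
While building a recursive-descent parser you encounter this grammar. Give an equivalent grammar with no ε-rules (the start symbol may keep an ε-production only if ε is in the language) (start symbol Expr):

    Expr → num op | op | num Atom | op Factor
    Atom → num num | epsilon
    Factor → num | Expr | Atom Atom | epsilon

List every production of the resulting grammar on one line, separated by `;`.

Nullable nonterminals: {Atom, Factor}.
ε ∉ L(G), so no ε-production is kept.
Expand every rule over subsets of its nullable positions: Expr → num Atom gives num Atom | num. Factor → Atom Atom gives Atom Atom | Atom.

Expr → num op | op | num Atom | num | op Factor; Atom → num num; Factor → num | Expr | Atom Atom | Atom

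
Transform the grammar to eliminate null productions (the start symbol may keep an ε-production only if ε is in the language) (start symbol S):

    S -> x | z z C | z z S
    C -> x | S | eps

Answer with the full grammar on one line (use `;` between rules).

The nullable symbols are {C}.
ε ∉ L(G), so no ε-production is kept.
Add the nullable-subset variants: S → z z C gives z z C | z z.

S -> x | z z C | z z | z z S; C -> x | S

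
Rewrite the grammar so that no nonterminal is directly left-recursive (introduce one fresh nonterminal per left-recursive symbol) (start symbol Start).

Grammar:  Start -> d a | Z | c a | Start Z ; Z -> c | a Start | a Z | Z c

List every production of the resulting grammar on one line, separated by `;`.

Start -> d a Start1 | Z Start1 | c a Start1; Z -> c Z1 | a Start Z1 | a Z Z1; Start1 -> Z Start1 | eps; Z1 -> c Z1 | eps

Directly left-recursive nonterminals: Start, Z.
For Start: α = {Z}, β = {d a, Z, c a}. Rewrite as Start → β Start1 and Start1 → α Start1 | ε.
For Z: α = {c}, β = {c, a Start, a Z}. Rewrite as Z → β Z1 and Z1 → α Z1 | ε.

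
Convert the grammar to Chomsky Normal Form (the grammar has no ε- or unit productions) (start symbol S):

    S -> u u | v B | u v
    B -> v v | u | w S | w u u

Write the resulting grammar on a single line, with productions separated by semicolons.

Introduce a nonterminal for each terminal appearing in a rule of length ≥ 2: X1 → u, X2 → v, X3 → w.
Binarize each right-hand side of length ≥ 3 by chaining fresh nonterminals (Y1, Y2, …): affected rules were B → X3 X1 X1.

S -> X1 X1 | X2 B | X1 X2; B -> X2 X2 | u | X3 S | X3 Y1; X1 -> u; X2 -> v; X3 -> w; Y1 -> X1 X1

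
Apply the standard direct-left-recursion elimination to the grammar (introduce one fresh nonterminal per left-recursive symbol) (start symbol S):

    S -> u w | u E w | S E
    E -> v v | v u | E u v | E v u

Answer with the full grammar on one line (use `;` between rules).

Left recursion appears on S, E.
For S: α = {E}, β = {u w, u E w}. Rewrite as S → β S' and S' → α S' | ε.
For E: α = {u v, v u}, β = {v v, v u}. Rewrite as E → β E' and E' → α E' | ε.

S -> u w S' | u E w S'; E -> v v E' | v u E'; S' -> E S' | ε; E' -> u v E' | v u E' | ε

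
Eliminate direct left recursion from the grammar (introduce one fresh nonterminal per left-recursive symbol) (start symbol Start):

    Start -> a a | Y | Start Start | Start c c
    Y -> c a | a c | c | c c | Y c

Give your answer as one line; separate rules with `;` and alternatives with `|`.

Directly left-recursive nonterminals: Start, Y.
For Start: α = {Start, c c}, β = {a a, Y}. Rewrite as Start → β Start1 and Start1 → α Start1 | ε.
For Y: α = {c}, β = {c a, a c, c, c c}. Rewrite as Y → β Y1 and Y1 → α Y1 | ε.

Start -> a a Start1 | Y Start1; Y -> c a Y1 | a c Y1 | c Y1 | c c Y1; Start1 -> Start Start1 | c c Start1 | eps; Y1 -> c Y1 | eps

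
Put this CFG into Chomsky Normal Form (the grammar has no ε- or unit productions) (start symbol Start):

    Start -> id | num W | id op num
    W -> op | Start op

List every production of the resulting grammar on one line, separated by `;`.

Start -> id | X1 W | X2 Y1; W -> op | Start X3; X1 -> num; X2 -> id; X3 -> op; Y1 -> X3 X1

Introduce a nonterminal for each terminal appearing in a rule of length ≥ 2: X1 → num, X2 → id, X3 → op.
Binarize each right-hand side of length ≥ 3 by chaining fresh nonterminals (Y1, Y2, …): affected rules were Start → X2 X3 X1.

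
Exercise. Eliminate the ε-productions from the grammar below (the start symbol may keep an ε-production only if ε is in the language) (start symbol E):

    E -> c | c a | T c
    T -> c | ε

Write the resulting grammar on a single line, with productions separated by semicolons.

Nullable set = {T}.
ε ∉ L(G), so no ε-production is kept.

E -> c | c a | T c; T -> c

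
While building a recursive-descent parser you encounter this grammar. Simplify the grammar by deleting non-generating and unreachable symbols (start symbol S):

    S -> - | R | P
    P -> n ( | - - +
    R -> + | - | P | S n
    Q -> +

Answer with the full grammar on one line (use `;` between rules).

Generating nonterminals: {P, Q, R, S}.
Reachable from S after that: {P, R, S}.
Removed useless symbols: {Q} and every production mentioning them.

S -> - | R | P; P -> n ( | - - +; R -> + | - | P | S n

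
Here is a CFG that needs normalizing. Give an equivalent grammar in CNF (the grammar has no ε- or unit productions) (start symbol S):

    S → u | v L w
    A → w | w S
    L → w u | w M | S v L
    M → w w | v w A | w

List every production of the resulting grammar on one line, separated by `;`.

Introduce a nonterminal for each terminal appearing in a rule of length ≥ 2: X1 → v, X2 → w, X3 → u.
Binarize each right-hand side of length ≥ 3 by chaining fresh nonterminals (Y1, Y2, …): affected rules were S → X1 L X2; L → S X1 L; M → X1 X2 A.

S → u | X1 Y1; A → w | X2 S; L → X2 X3 | X2 M | S Y2; M → X2 X2 | X1 Y3 | w; X1 → v; X2 → w; X3 → u; Y1 → L X2; Y2 → X1 L; Y3 → X2 A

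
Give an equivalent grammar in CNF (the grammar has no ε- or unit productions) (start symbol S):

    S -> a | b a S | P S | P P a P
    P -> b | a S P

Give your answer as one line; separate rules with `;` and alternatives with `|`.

Introduce a nonterminal for each terminal appearing in a rule of length ≥ 2: X1 → b, X2 → a.
Binarize each right-hand side of length ≥ 3 by chaining fresh nonterminals (Y1, Y2, …): affected rules were S → X1 X2 S; S → P P X2 P; P → X2 S P.

S -> a | X1 Y1 | P S | P Y2; P -> b | X2 Y4; X1 -> b; X2 -> a; Y1 -> X2 S; Y2 -> P Y3; Y3 -> X2 P; Y4 -> S P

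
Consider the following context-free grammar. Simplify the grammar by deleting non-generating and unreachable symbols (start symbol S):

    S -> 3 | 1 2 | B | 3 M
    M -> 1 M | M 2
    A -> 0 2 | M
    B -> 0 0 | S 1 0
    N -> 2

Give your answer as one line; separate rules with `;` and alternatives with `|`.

Generating nonterminals: {A, B, N, S}.
Reachable from S after that: {B, S}.
Removed useless symbols: {A, M, N} and every production mentioning them.

S -> 3 | 1 2 | B; B -> 0 0 | S 1 0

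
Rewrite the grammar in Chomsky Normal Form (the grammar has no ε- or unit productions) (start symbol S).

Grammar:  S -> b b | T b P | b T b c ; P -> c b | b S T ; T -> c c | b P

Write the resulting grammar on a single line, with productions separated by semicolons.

Introduce a nonterminal for each terminal appearing in a rule of length ≥ 2: X1 → b, X2 → c.
Binarize each right-hand side of length ≥ 3 by chaining fresh nonterminals (Y1, Y2, …): affected rules were S → T X1 P; S → X1 T X1 X2; P → X1 S T.

S -> X1 X1 | T Y1 | X1 Y2; P -> X2 X1 | X1 Y4; T -> X2 X2 | X1 P; X1 -> b; X2 -> c; Y1 -> X1 P; Y2 -> T Y3; Y3 -> X1 X2; Y4 -> S T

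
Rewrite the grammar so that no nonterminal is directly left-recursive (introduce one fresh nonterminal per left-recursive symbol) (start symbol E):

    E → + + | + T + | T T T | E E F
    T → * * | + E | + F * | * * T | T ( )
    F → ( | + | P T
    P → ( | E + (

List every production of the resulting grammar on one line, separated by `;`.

Directly left-recursive nonterminals: E, T.
For E: α = {E F}, β = {+ +, + T +, T T T}. Rewrite as E → β E' and E' → α E' | ε.
For T: α = {( )}, β = {* *, + E, + F *, * * T}. Rewrite as T → β T' and T' → α T' | ε.

E → + + E' | + T + E' | T T T E'; T → * * T' | + E T' | + F * T' | * * T T'; F → ( | + | P T; P → ( | E + (; E' → E F E' | ε; T' → ( ) T' | ε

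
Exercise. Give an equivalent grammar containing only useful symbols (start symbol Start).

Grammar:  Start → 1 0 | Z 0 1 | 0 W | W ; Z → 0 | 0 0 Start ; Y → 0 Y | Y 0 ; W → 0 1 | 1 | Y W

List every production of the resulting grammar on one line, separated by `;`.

Start → 1 0 | Z 0 1 | 0 W | W; Z → 0 | 0 0 Start; W → 0 1 | 1

Generating nonterminals: {Start, W, Z}.
Reachable from Start after that: {Start, W, Z}.
Removed useless symbols: {Y} and every production mentioning them.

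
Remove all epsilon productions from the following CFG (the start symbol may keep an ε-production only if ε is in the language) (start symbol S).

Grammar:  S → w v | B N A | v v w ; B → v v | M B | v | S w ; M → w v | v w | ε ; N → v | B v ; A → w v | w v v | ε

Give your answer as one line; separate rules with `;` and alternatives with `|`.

The nullable symbols are {A, M}.
ε ∉ L(G), so no ε-production is kept.
Expand every rule over subsets of its nullable positions: S → B N A gives B N A | B N.

S → w v | B N A | B N | v v w; B → v v | M B | v | S w; M → w v | v w; N → v | B v; A → w v | w v v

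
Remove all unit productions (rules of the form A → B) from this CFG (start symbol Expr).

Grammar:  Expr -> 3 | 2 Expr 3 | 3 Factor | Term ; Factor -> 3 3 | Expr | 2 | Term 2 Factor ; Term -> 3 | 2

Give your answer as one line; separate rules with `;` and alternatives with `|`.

Unit pairs: Expr ⇒* {Term}; Factor ⇒* {Expr, Term}.
For every A with A ⇒* B via unit rules, add B's non-unit alternatives to A; then delete every rule of the form X → Y.

Expr -> 3 | 2 | 2 Expr 3 | 3 Factor; Factor -> 3 | 2 | 3 3 | Term 2 Factor | 2 Expr 3 | 3 Factor; Term -> 3 | 2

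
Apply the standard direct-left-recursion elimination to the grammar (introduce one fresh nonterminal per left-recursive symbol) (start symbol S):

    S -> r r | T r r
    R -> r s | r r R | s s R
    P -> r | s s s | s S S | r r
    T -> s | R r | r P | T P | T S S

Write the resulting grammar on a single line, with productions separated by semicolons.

S -> r r | T r r; R -> r s | r r R | s s R; P -> r | s s s | s S S | r r; T -> s T' | R r T' | r P T'; T' -> P T' | S S T' | eps

Directly left-recursive nonterminal: T.
For T: α = {P, S S}, β = {s, R r, r P}. Rewrite as T → β T' and T' → α T' | ε.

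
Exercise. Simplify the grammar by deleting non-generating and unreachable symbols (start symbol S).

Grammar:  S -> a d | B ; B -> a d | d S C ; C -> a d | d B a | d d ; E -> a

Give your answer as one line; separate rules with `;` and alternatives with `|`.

Generating nonterminals: {B, C, E, S}.
Reachable from S after that: {B, C, S}.
Removed useless symbols: {E} and every production mentioning them.

S -> a d | B; B -> a d | d S C; C -> a d | d B a | d d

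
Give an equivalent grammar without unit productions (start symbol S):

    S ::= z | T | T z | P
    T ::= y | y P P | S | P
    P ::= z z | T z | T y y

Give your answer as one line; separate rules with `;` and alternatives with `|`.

S ::= z | T z | z z | T y y | y | y P P; T ::= z | T z | z z | T y y | y | y P P; P ::= z z | T z | T y y

Unit pairs: S ⇒* {P, T}; T ⇒* {P, S}.
For each unit pair (A, B), copy every non-unit production of B to A, then drop all unit productions.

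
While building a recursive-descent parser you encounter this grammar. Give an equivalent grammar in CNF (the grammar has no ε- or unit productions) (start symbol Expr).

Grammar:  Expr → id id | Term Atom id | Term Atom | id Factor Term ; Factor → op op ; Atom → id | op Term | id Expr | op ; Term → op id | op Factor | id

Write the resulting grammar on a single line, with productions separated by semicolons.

Expr → X1 X1 | Term Y1 | Term Atom | X1 Y2; Factor → X2 X2; Atom → id | X2 Term | X1 Expr | op; Term → X2 X1 | X2 Factor | id; X1 → id; X2 → op; Y1 → Atom X1; Y2 → Factor Term

Introduce a nonterminal for each terminal appearing in a rule of length ≥ 2: X1 → id, X2 → op.
Binarize each right-hand side of length ≥ 3 by chaining fresh nonterminals (Y1, Y2, …): affected rules were Expr → Term Atom X1; Expr → X1 Factor Term.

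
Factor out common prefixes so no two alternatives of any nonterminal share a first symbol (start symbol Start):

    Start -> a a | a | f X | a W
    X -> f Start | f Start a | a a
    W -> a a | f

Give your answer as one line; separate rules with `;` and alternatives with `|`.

Start has alternatives sharing prefix 'a': factor to Start → a Start1 with Start1 → a | ε | W.
X has alternatives sharing prefix 'f Start': factor to X → f Start X1 with X1 → ε | a.

Start -> f X | a Start1; X -> a a | f Start X1; W -> a a | f; Start1 -> a | ε | W; X1 -> ε | a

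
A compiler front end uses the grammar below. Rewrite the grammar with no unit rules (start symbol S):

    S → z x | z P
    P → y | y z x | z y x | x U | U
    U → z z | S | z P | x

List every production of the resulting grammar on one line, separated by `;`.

S → z x | z P; P → z z | z P | x | z x | y | y z x | z y x | x U; U → z z | z P | x | z x

Unit pairs: P ⇒* {S, U}; U ⇒* {S}.
For each unit pair (A, B), copy every non-unit production of B to A, then drop all unit productions.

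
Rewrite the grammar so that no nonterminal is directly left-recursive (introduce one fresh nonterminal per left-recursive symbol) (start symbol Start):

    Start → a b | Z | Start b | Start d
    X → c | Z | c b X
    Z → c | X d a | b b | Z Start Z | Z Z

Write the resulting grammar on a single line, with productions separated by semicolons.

Start → a b Start1 | Z Start1; X → c | Z | c b X; Z → c Z1 | X d a Z1 | b b Z1; Start1 → b Start1 | d Start1 | ε; Z1 → Start Z Z1 | Z Z1 | ε

Directly left-recursive nonterminals: Start, Z.
For Start: α = {b, d}, β = {a b, Z}. Rewrite as Start → β Start1 and Start1 → α Start1 | ε.
For Z: α = {Start Z, Z}, β = {c, X d a, b b}. Rewrite as Z → β Z1 and Z1 → α Z1 | ε.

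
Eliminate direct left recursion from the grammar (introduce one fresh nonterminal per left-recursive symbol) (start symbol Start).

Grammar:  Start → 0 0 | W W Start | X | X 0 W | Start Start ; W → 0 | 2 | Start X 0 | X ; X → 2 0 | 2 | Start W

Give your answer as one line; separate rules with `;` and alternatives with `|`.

Left recursion appears on Start.
For Start: α = {Start}, β = {0 0, W W Start, X, X 0 W}. Rewrite as Start → β Start1 and Start1 → α Start1 | ε.

Start → 0 0 Start1 | W W Start Start1 | X Start1 | X 0 W Start1; W → 0 | 2 | Start X 0 | X; X → 2 0 | 2 | Start W; Start1 → Start Start1 | epsilon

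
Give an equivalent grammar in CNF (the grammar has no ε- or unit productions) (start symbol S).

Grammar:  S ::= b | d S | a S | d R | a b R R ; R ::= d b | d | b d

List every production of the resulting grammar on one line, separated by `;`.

S ::= b | X1 S | X2 S | X1 R | X2 Y1; R ::= X1 X3 | d | X3 X1; X1 ::= d; X2 ::= a; X3 ::= b; Y1 ::= X3 Y2; Y2 ::= R R

Introduce a nonterminal for each terminal appearing in a rule of length ≥ 2: X1 → d, X2 → a, X3 → b.
Binarize each right-hand side of length ≥ 3 by chaining fresh nonterminals (Y1, Y2, …): affected rules were S → X2 X3 R R.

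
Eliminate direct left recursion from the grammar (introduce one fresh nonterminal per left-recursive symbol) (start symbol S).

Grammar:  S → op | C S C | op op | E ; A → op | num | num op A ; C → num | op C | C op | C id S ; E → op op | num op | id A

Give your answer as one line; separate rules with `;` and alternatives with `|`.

C is directly left-recursive.
For C: α = {op, id S}, β = {num, op C}. Rewrite as C → β C' and C' → α C' | ε.

S → op | C S C | op op | E; A → op | num | num op A; C → num C' | op C C'; E → op op | num op | id A; C' → op C' | id S C' | ε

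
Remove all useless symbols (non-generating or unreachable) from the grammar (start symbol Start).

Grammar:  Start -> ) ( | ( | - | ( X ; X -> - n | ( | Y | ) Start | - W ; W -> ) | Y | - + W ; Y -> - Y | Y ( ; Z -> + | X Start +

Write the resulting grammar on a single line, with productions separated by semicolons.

Start -> ) ( | ( | - | ( X; X -> - n | ( | ) Start | - W; W -> ) | - + W

Generating nonterminals: {Start, W, X, Z}.
Reachable from Start after that: {Start, W, X}.
Removed useless symbols: {Y, Z} and every production mentioning them.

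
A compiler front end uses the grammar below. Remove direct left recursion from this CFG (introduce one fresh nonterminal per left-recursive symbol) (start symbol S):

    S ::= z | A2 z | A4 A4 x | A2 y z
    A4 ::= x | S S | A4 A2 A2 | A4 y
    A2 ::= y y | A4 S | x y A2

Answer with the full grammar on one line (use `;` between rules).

Left recursion appears on A4.
For A4: α = {A2 A2, y}, β = {x, S S}. Rewrite as A4 → β A4' and A4' → α A4' | ε.

S ::= z | A2 z | A4 A4 x | A2 y z; A4 ::= x A4' | S S A4'; A2 ::= y y | A4 S | x y A2; A4' ::= A2 A2 A4' | y A4' | ε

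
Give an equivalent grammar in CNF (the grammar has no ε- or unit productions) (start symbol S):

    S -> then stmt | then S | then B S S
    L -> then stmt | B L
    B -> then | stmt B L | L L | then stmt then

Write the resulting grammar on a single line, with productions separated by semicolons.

Introduce a nonterminal for each terminal appearing in a rule of length ≥ 2: X1 → then, X2 → stmt.
Binarize each right-hand side of length ≥ 3 by chaining fresh nonterminals (Y1, Y2, …): affected rules were S → X1 B S S; B → X2 B L; B → X1 X2 X1.

S -> X1 X2 | X1 S | X1 Y1; L -> X1 X2 | B L; B -> then | X2 Y3 | L L | X1 Y4; X1 -> then; X2 -> stmt; Y1 -> B Y2; Y2 -> S S; Y3 -> B L; Y4 -> X2 X1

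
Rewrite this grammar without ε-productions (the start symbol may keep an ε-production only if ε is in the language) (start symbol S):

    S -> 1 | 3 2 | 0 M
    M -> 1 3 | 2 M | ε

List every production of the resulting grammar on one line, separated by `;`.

Nullable nonterminals: {M}.
ε ∉ L(G), so no ε-production is kept.
Expand every rule over subsets of its nullable positions: S → 0 M gives 0 M | 0. M → 2 M gives 2 M | 2.

S -> 1 | 3 2 | 0 M | 0; M -> 1 3 | 2 M | 2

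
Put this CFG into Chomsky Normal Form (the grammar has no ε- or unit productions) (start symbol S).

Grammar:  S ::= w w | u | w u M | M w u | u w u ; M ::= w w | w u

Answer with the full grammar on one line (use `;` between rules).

S ::= X1 X1 | u | X1 Y1 | M Y2 | X2 Y3; M ::= X1 X1 | X1 X2; X1 ::= w; X2 ::= u; Y1 ::= X2 M; Y2 ::= X1 X2; Y3 ::= X1 X2

Introduce a nonterminal for each terminal appearing in a rule of length ≥ 2: X1 → w, X2 → u.
Binarize each right-hand side of length ≥ 3 by chaining fresh nonterminals (Y1, Y2, …): affected rules were S → X1 X2 M; S → M X1 X2; S → X2 X1 X2.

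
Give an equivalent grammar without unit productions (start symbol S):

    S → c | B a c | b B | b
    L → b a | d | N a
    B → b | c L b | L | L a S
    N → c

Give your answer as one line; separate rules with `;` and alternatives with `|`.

Unit pairs: B ⇒* {L}.
For each unit pair (A, B), copy every non-unit production of B to A, then drop all unit productions.

S → c | B a c | b B | b; L → b a | d | N a; B → b a | d | N a | b | c L b | L a S; N → c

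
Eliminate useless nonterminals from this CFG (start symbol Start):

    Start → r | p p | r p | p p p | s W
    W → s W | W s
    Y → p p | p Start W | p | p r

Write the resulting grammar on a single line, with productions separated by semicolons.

Generating nonterminals: {Start, Y}.
Reachable from Start after that: {Start}.
Removed useless symbols: {W, Y} and every production mentioning them.

Start → r | p p | r p | p p p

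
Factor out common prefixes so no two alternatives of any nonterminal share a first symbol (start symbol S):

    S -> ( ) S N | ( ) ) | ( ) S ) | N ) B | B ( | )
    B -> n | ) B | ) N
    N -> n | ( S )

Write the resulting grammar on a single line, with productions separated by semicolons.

S has alternatives sharing prefix '( )': factor to S → ( ) S' with S' → S N | ) | S ).
B has alternatives sharing prefix ')': factor to B → ) B' with B' → B | N.
S' has alternatives sharing prefix 'S': factor to S' → S S'' with S'' → N | ).

S -> N ) B | B ( | ) | ( ) S'; B -> n | ) B'; N -> n | ( S ); S' -> ) | S S''; B' -> B | N; S'' -> N | )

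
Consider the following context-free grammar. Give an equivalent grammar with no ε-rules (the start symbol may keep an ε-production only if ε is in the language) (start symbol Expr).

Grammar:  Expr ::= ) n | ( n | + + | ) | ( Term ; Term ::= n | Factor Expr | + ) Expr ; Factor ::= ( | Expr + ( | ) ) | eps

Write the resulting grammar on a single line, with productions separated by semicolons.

Expr ::= ) n | ( n | + + | ) | ( Term; Term ::= n | Factor Expr | Expr | + ) Expr; Factor ::= ( | Expr + ( | ) )

Nullable set = {Factor}.
ε ∉ L(G), so no ε-production is kept.
Expand every rule over subsets of its nullable positions: Term → Factor Expr gives Factor Expr | Expr.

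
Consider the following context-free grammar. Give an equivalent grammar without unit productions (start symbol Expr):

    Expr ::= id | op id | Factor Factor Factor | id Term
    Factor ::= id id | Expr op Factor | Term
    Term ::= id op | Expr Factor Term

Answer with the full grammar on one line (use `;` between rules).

Expr ::= id | op id | Factor Factor Factor | id Term; Factor ::= id op | Expr Factor Term | id id | Expr op Factor; Term ::= id op | Expr Factor Term

Unit pairs: Factor ⇒* {Term}.
Replace each nonterminal's rules with the union of the non-unit rules of every nonterminal it unit-derives.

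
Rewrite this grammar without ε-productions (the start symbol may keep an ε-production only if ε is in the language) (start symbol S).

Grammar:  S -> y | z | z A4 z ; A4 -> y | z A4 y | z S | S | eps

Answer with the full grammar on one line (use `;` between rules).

Nullable set = {A4}.
ε ∉ L(G), so no ε-production is kept.
Add the nullable-subset variants: S → z A4 z gives z A4 z | z z. A4 → z A4 y gives z A4 y | z y.

S -> y | z | z A4 z | z z; A4 -> y | z A4 y | z y | z S | S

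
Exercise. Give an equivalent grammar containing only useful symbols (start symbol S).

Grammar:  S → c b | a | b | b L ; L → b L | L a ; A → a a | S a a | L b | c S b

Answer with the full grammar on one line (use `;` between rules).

Generating nonterminals: {A, S}.
Reachable from S after that: {S}.
Removed useless symbols: {A, L} and every production mentioning them.

S → c b | a | b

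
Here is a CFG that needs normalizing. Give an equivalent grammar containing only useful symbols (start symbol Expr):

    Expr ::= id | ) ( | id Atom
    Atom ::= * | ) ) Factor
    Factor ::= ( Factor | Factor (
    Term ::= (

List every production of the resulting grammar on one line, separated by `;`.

Expr ::= id | ) ( | id Atom; Atom ::= *

Generating nonterminals: {Atom, Expr, Term}.
Reachable from Expr after that: {Atom, Expr}.
Removed useless symbols: {Factor, Term} and every production mentioning them.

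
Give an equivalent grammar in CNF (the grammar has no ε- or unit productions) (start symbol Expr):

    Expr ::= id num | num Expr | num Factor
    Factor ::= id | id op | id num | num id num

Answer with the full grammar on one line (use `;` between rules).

Introduce a nonterminal for each terminal appearing in a rule of length ≥ 2: X1 → id, X2 → num, X3 → op.
Binarize each right-hand side of length ≥ 3 by chaining fresh nonterminals (Y1, Y2, …): affected rules were Factor → X2 X1 X2.

Expr ::= X1 X2 | X2 Expr | X2 Factor; Factor ::= id | X1 X3 | X1 X2 | X2 Y1; X1 ::= id; X2 ::= num; X3 ::= op; Y1 ::= X1 X2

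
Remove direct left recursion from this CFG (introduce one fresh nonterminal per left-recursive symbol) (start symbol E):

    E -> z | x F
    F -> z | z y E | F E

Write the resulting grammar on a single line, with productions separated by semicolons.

E -> z | x F; F -> z F' | z y E F'; F' -> E F' | ε

F is directly left-recursive.
For F: α = {E}, β = {z, z y E}. Rewrite as F → β F' and F' → α F' | ε.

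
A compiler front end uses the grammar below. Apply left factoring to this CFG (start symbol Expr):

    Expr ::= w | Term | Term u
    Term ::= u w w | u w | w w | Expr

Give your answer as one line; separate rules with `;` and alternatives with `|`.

Expr ::= w | Term Expr1; Term ::= w w | Expr | u w Term1; Expr1 ::= ε | u; Term1 ::= w | ε

Expr has alternatives sharing prefix 'Term': factor to Expr → Term Expr1 with Expr1 → ε | u.
Term has alternatives sharing prefix 'u w': factor to Term → u w Term1 with Term1 → w | ε.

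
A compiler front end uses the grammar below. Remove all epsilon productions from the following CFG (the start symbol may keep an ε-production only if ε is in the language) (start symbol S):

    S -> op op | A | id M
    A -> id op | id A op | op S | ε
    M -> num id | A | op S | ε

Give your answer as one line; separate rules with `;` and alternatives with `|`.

Nullable set = {A, M, S}.
ε ∈ L(G) since S is nullable, so keep S → ε.
Add the nullable-subset variants: S → id M gives id M | id. A → op S gives op S | op. M → op S gives op S | op.

S -> op op | A | id M | id | ε; A -> id op | id A op | op S | op; M -> num id | A | op S | op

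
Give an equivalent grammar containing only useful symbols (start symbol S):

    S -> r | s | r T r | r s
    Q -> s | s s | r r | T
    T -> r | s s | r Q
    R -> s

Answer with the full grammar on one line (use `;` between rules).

Generating nonterminals: {Q, R, S, T}.
Reachable from S after that: {Q, S, T}.
Removed useless symbols: {R} and every production mentioning them.

S -> r | s | r T r | r s; Q -> s | s s | r r | T; T -> r | s s | r Q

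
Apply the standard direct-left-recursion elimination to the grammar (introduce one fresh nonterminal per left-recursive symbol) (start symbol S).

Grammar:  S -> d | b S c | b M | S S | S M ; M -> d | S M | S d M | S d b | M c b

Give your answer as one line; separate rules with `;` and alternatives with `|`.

S, M are directly left-recursive.
For S: α = {S, M}, β = {d, b S c, b M}. Rewrite as S → β S' and S' → α S' | ε.
For M: α = {c b}, β = {d, S M, S d M, S d b}. Rewrite as M → β M' and M' → α M' | ε.

S -> d S' | b S c S' | b M S'; M -> d M' | S M M' | S d M M' | S d b M'; S' -> S S' | M S' | ε; M' -> c b M' | ε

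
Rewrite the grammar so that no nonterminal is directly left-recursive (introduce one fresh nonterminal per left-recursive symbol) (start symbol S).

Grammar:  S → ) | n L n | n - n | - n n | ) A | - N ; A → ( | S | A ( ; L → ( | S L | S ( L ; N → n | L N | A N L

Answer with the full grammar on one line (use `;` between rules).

Directly left-recursive nonterminal: A.
For A: α = {(}, β = {(, S}. Rewrite as A → β A' and A' → α A' | ε.

S → ) | n L n | n - n | - n n | ) A | - N; A → ( A' | S A'; L → ( | S L | S ( L; N → n | L N | A N L; A' → ( A' | ε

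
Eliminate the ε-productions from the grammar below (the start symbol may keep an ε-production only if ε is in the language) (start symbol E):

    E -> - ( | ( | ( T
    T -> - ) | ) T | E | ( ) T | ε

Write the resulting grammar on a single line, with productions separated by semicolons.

Nullable set = {T}.
ε ∉ L(G), so no ε-production is kept.
For each production, add variants omitting each subset of nullable occurrences: T → ) T gives ) T | ). T → ( ) T gives ( ) T | ( ).

E -> - ( | ( | ( T; T -> - ) | ) T | ) | E | ( ) T | ( )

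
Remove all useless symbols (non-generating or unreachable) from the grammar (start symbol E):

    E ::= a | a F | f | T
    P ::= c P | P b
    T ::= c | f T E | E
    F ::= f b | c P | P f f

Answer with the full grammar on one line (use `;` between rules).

E ::= a | a F | f | T; T ::= c | f T E | E; F ::= f b

Generating nonterminals: {E, F, T}.
Reachable from E after that: {E, F, T}.
Removed useless symbols: {P} and every production mentioning them.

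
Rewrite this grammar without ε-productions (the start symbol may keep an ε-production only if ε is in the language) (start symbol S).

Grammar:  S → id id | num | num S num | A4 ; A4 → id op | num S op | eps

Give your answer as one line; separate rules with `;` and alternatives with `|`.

Nullable nonterminals: {A4, S}.
ε ∈ L(G) since S is nullable, so keep S → ε.
For each production, add variants omitting each subset of nullable occurrences: S → num S num gives num S num | num num. A4 → num S op gives num S op | num op.

S → id id | num | num S num | num num | A4 | eps; A4 → id op | num S op | num op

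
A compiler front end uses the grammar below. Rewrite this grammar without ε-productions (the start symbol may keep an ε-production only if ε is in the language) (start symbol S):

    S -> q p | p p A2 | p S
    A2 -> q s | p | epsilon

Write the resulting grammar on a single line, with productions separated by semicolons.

The nullable symbols are {A2}.
ε ∉ L(G), so no ε-production is kept.
For each production, add variants omitting each subset of nullable occurrences: S → p p A2 gives p p A2 | p p.

S -> q p | p p A2 | p p | p S; A2 -> q s | p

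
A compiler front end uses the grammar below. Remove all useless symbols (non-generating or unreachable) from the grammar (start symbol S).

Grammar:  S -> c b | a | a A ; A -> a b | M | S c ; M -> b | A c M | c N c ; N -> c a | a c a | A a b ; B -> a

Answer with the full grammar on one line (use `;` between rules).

S -> c b | a | a A; A -> a b | M | S c; M -> b | A c M | c N c; N -> c a | a c a | A a b

Generating nonterminals: {A, B, M, N, S}.
Reachable from S after that: {A, M, N, S}.
Removed useless symbols: {B} and every production mentioning them.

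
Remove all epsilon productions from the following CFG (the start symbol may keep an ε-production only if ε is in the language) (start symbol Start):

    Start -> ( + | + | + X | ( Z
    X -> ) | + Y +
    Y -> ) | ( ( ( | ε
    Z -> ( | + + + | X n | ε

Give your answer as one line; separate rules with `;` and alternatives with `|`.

Start -> ( + | + | + X | ( Z | (; X -> ) | + Y + | + +; Y -> ) | ( ( (; Z -> ( | + + + | X n

The nullable symbols are {Y, Z}.
ε ∉ L(G), so no ε-production is kept.
For each production, add variants omitting each subset of nullable occurrences: Start → ( Z gives ( Z | (. X → + Y + gives + Y + | + +.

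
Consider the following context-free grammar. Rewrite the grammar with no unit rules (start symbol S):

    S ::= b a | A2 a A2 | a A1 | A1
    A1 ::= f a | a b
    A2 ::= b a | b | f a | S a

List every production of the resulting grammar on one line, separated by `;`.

S ::= f a | a b | b a | A2 a A2 | a A1; A1 ::= f a | a b; A2 ::= b a | b | f a | S a

Unit pairs: S ⇒* {A1}.
Replace each nonterminal's rules with the union of the non-unit rules of every nonterminal it unit-derives.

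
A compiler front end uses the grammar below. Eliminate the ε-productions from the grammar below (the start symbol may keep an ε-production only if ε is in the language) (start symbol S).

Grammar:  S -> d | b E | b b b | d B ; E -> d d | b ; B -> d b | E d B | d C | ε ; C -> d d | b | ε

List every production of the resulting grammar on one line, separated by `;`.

S -> d | b E | b b b | d B; E -> d d | b; B -> d b | E d B | E d | d C | d; C -> d d | b

The nullable symbols are {B, C}.
ε ∉ L(G), so no ε-production is kept.
Expand every rule over subsets of its nullable positions: B → E d B gives E d B | E d. B → d C gives d C | d.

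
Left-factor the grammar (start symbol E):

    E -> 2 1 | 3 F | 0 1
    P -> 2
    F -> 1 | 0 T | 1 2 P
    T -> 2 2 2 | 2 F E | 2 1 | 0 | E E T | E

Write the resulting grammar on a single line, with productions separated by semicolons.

F has alternatives sharing prefix '1': factor to F → 1 F' with F' → ε | 2 P.
T has alternatives sharing prefix '2': factor to T → 2 T' with T' → 2 2 | F E | 1.
T has alternatives sharing prefix 'E': factor to T → E T'' with T'' → E T | ε.

E -> 2 1 | 3 F | 0 1; P -> 2; F -> 0 T | 1 F'; T -> 0 | 2 T' | E T''; F' -> eps | 2 P; T' -> 2 2 | F E | 1; T'' -> E T | eps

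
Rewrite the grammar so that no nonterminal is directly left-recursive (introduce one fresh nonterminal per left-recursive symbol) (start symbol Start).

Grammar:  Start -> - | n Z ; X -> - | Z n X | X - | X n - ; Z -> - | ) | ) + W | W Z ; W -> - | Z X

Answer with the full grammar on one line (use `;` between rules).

Start -> - | n Z; X -> - X1 | Z n X X1; Z -> - | ) | ) + W | W Z; W -> - | Z X; X1 -> - X1 | n - X1 | eps

Left recursion appears on X.
For X: α = {-, n -}, β = {-, Z n X}. Rewrite as X → β X1 and X1 → α X1 | ε.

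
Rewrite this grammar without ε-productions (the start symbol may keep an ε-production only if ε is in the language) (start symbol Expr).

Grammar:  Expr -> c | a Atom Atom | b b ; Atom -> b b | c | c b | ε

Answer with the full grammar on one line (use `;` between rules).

Expr -> c | a Atom Atom | a Atom | a | b b; Atom -> b b | c | c b

Nullable nonterminals: {Atom}.
ε ∉ L(G), so no ε-production is kept.
Expand every rule over subsets of its nullable positions: Expr → a Atom Atom gives a Atom Atom | a Atom | a.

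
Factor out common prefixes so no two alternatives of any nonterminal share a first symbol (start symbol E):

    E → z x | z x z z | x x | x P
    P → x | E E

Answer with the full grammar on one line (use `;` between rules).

E has alternatives sharing prefix 'z x': factor to E → z x E' with E' → ε | z z.
E has alternatives sharing prefix 'x': factor to E → x E'' with E'' → x | P.

E → z x E' | x E''; P → x | E E; E' → ε | z z; E'' → x | P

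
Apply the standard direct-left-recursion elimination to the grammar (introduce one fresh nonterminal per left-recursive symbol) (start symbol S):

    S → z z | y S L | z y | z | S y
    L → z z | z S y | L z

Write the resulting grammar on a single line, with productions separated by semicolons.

S → z z S' | y S L S' | z y S' | z S'; L → z z L' | z S y L'; S' → y S' | ε; L' → z L' | ε

Directly left-recursive nonterminals: S, L.
For S: α = {y}, β = {z z, y S L, z y, z}. Rewrite as S → β S' and S' → α S' | ε.
For L: α = {z}, β = {z z, z S y}. Rewrite as L → β L' and L' → α L' | ε.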